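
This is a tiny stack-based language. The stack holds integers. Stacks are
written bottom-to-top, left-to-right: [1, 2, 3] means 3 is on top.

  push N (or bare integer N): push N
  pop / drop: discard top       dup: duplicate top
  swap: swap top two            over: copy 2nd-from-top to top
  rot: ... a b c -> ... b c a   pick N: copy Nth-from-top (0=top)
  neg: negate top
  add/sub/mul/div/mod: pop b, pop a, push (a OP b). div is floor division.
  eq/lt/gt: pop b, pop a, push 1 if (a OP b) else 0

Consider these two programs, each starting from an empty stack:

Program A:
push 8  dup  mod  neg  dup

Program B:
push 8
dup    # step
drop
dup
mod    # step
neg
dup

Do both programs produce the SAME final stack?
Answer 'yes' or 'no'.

Program A trace:
  After 'push 8': [8]
  After 'dup': [8, 8]
  After 'mod': [0]
  After 'neg': [0]
  After 'dup': [0, 0]
Program A final stack: [0, 0]

Program B trace:
  After 'push 8': [8]
  After 'dup': [8, 8]
  After 'drop': [8]
  After 'dup': [8, 8]
  After 'mod': [0]
  After 'neg': [0]
  After 'dup': [0, 0]
Program B final stack: [0, 0]
Same: yes

Answer: yes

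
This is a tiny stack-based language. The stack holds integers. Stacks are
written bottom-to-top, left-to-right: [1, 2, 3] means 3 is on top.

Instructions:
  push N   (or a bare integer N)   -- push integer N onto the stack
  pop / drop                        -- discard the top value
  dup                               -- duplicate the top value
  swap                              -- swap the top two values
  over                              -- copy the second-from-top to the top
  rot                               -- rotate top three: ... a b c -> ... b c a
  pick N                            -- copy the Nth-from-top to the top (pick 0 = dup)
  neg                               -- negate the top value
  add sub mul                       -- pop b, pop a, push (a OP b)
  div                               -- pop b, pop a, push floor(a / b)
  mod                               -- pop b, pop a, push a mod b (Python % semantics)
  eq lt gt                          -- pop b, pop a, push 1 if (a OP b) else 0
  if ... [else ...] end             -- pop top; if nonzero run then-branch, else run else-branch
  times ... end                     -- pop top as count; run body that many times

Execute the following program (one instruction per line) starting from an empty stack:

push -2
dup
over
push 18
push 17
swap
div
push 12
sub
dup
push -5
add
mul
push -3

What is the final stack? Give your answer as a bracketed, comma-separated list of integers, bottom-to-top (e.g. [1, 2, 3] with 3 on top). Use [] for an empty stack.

Answer: [-2, -2, -2, 204, -3]

Derivation:
After 'push -2': [-2]
After 'dup': [-2, -2]
After 'over': [-2, -2, -2]
After 'push 18': [-2, -2, -2, 18]
After 'push 17': [-2, -2, -2, 18, 17]
After 'swap': [-2, -2, -2, 17, 18]
After 'div': [-2, -2, -2, 0]
After 'push 12': [-2, -2, -2, 0, 12]
After 'sub': [-2, -2, -2, -12]
After 'dup': [-2, -2, -2, -12, -12]
After 'push -5': [-2, -2, -2, -12, -12, -5]
After 'add': [-2, -2, -2, -12, -17]
After 'mul': [-2, -2, -2, 204]
After 'push -3': [-2, -2, -2, 204, -3]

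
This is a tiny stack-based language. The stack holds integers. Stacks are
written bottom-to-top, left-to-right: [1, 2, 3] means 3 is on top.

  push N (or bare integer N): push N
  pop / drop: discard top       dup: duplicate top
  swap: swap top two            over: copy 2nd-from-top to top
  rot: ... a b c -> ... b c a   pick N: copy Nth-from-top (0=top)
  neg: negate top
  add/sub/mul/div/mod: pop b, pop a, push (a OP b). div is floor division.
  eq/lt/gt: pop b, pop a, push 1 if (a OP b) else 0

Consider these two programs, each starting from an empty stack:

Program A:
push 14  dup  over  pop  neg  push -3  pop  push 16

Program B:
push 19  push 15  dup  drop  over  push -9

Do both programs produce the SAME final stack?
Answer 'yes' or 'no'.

Answer: no

Derivation:
Program A trace:
  After 'push 14': [14]
  After 'dup': [14, 14]
  After 'over': [14, 14, 14]
  After 'pop': [14, 14]
  After 'neg': [14, -14]
  After 'push -3': [14, -14, -3]
  After 'pop': [14, -14]
  After 'push 16': [14, -14, 16]
Program A final stack: [14, -14, 16]

Program B trace:
  After 'push 19': [19]
  After 'push 15': [19, 15]
  After 'dup': [19, 15, 15]
  After 'drop': [19, 15]
  After 'over': [19, 15, 19]
  After 'push -9': [19, 15, 19, -9]
Program B final stack: [19, 15, 19, -9]
Same: no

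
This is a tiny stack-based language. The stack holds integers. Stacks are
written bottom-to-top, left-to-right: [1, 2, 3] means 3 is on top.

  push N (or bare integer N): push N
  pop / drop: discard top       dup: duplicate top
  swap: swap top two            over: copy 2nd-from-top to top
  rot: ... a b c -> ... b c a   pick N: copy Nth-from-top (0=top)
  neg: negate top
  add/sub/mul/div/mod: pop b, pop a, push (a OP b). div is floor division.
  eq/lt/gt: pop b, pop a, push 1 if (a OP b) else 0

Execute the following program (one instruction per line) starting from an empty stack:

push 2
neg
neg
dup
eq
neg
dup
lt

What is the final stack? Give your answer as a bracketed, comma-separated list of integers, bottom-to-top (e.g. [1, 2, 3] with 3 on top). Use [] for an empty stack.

Answer: [0]

Derivation:
After 'push 2': [2]
After 'neg': [-2]
After 'neg': [2]
After 'dup': [2, 2]
After 'eq': [1]
After 'neg': [-1]
After 'dup': [-1, -1]
After 'lt': [0]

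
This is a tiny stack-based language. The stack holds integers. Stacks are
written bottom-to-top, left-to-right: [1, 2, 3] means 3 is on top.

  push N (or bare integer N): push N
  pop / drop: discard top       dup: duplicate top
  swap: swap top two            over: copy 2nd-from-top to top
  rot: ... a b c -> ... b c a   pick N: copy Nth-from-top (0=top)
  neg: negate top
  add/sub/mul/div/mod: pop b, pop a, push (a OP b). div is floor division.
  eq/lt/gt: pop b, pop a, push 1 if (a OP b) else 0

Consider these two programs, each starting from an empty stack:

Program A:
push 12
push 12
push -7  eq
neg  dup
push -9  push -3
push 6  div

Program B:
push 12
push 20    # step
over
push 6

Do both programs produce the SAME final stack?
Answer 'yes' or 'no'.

Answer: no

Derivation:
Program A trace:
  After 'push 12': [12]
  After 'push 12': [12, 12]
  After 'push -7': [12, 12, -7]
  After 'eq': [12, 0]
  After 'neg': [12, 0]
  After 'dup': [12, 0, 0]
  After 'push -9': [12, 0, 0, -9]
  After 'push -3': [12, 0, 0, -9, -3]
  After 'push 6': [12, 0, 0, -9, -3, 6]
  After 'div': [12, 0, 0, -9, -1]
Program A final stack: [12, 0, 0, -9, -1]

Program B trace:
  After 'push 12': [12]
  After 'push 20': [12, 20]
  After 'over': [12, 20, 12]
  After 'push 6': [12, 20, 12, 6]
Program B final stack: [12, 20, 12, 6]
Same: no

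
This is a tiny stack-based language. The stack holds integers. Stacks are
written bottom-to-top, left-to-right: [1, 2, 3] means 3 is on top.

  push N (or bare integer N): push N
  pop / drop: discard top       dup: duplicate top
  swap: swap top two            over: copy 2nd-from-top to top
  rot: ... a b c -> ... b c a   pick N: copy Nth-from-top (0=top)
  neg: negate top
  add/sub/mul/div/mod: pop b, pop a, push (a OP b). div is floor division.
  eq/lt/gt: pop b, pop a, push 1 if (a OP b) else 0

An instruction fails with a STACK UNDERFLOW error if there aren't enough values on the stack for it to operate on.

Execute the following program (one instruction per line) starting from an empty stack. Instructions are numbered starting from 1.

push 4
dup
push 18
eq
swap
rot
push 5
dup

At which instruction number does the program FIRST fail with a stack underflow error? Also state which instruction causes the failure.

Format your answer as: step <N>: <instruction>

Step 1 ('push 4'): stack = [4], depth = 1
Step 2 ('dup'): stack = [4, 4], depth = 2
Step 3 ('push 18'): stack = [4, 4, 18], depth = 3
Step 4 ('eq'): stack = [4, 0], depth = 2
Step 5 ('swap'): stack = [0, 4], depth = 2
Step 6 ('rot'): needs 3 value(s) but depth is 2 — STACK UNDERFLOW

Answer: step 6: rot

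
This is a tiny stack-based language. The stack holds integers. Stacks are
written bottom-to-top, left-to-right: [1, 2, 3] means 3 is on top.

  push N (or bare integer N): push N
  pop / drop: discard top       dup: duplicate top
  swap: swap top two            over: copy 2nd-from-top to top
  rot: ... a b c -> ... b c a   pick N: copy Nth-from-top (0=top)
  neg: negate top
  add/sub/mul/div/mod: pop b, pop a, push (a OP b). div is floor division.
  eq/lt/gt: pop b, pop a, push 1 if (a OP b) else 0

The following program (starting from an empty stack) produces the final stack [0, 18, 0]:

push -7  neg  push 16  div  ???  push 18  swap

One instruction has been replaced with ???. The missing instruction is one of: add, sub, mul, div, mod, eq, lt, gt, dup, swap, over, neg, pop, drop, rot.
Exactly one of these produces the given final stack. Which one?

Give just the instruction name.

Stack before ???: [0]
Stack after ???:  [0, 0]
The instruction that transforms [0] -> [0, 0] is: dup

Answer: dup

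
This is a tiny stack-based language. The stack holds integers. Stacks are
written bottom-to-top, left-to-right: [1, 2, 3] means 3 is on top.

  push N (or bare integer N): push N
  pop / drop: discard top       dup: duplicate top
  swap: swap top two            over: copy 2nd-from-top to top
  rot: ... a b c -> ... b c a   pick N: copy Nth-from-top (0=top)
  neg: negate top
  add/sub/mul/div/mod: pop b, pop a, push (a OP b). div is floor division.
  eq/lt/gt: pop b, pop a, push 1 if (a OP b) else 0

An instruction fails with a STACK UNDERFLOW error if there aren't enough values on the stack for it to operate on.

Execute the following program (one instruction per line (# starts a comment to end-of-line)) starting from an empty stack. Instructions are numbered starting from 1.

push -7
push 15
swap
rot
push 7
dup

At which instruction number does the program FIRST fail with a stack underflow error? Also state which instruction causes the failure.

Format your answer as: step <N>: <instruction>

Step 1 ('push -7'): stack = [-7], depth = 1
Step 2 ('push 15'): stack = [-7, 15], depth = 2
Step 3 ('swap'): stack = [15, -7], depth = 2
Step 4 ('rot'): needs 3 value(s) but depth is 2 — STACK UNDERFLOW

Answer: step 4: rot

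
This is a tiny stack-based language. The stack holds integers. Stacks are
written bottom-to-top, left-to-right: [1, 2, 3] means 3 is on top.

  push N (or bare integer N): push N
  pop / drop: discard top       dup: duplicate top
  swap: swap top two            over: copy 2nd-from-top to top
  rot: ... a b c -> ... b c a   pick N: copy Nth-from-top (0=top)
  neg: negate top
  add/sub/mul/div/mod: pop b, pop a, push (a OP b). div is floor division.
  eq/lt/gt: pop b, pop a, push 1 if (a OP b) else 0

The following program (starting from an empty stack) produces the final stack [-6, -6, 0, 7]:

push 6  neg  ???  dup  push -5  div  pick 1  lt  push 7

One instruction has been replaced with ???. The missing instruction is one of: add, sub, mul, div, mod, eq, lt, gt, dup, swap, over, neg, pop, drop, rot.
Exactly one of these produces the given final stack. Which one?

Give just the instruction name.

Answer: dup

Derivation:
Stack before ???: [-6]
Stack after ???:  [-6, -6]
The instruction that transforms [-6] -> [-6, -6] is: dup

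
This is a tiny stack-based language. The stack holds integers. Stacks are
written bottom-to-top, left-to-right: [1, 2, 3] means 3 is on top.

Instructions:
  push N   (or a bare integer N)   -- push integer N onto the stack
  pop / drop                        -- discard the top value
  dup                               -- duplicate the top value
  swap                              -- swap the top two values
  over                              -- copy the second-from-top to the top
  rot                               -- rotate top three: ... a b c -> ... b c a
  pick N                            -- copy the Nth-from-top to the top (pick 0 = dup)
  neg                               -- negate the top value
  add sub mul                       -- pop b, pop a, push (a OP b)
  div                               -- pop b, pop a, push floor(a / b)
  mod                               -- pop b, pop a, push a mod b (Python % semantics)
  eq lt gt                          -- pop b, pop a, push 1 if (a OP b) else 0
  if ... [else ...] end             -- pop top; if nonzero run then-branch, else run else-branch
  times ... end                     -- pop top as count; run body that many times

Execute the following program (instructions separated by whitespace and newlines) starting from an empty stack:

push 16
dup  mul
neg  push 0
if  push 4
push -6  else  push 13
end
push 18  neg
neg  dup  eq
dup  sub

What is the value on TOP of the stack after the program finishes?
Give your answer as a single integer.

Answer: 0

Derivation:
After 'push 16': [16]
After 'dup': [16, 16]
After 'mul': [256]
After 'neg': [-256]
After 'push 0': [-256, 0]
After 'if': [-256]
After 'push 13': [-256, 13]
After 'push 18': [-256, 13, 18]
After 'neg': [-256, 13, -18]
After 'neg': [-256, 13, 18]
After 'dup': [-256, 13, 18, 18]
After 'eq': [-256, 13, 1]
After 'dup': [-256, 13, 1, 1]
After 'sub': [-256, 13, 0]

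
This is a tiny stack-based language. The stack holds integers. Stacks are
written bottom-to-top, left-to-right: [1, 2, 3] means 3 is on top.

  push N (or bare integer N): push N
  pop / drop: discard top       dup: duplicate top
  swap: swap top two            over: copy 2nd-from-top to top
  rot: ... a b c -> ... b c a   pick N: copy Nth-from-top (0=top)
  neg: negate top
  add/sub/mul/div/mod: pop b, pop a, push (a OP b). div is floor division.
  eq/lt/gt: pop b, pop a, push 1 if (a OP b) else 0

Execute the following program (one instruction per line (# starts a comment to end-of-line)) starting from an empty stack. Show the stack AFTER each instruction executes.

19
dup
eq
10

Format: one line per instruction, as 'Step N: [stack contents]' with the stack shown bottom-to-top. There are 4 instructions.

Step 1: [19]
Step 2: [19, 19]
Step 3: [1]
Step 4: [1, 10]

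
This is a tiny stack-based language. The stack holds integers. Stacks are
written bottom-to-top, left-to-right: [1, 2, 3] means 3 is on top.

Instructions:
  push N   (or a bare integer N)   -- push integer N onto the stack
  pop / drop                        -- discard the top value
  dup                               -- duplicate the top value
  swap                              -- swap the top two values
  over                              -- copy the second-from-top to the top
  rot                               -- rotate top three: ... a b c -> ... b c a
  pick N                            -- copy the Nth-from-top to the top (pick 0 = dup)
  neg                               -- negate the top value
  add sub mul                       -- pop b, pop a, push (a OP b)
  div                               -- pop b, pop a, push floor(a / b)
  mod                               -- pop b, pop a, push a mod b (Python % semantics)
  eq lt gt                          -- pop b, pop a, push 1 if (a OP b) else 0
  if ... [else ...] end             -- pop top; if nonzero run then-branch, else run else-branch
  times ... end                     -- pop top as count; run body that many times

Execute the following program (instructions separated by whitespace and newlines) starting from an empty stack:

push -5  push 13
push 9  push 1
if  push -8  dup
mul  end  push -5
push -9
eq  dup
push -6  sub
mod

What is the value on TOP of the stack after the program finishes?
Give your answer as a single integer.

After 'push -5': [-5]
After 'push 13': [-5, 13]
After 'push 9': [-5, 13, 9]
After 'push 1': [-5, 13, 9, 1]
After 'if': [-5, 13, 9]
After 'push -8': [-5, 13, 9, -8]
After 'dup': [-5, 13, 9, -8, -8]
After 'mul': [-5, 13, 9, 64]
After 'push -5': [-5, 13, 9, 64, -5]
After 'push -9': [-5, 13, 9, 64, -5, -9]
After 'eq': [-5, 13, 9, 64, 0]
After 'dup': [-5, 13, 9, 64, 0, 0]
After 'push -6': [-5, 13, 9, 64, 0, 0, -6]
After 'sub': [-5, 13, 9, 64, 0, 6]
After 'mod': [-5, 13, 9, 64, 0]

Answer: 0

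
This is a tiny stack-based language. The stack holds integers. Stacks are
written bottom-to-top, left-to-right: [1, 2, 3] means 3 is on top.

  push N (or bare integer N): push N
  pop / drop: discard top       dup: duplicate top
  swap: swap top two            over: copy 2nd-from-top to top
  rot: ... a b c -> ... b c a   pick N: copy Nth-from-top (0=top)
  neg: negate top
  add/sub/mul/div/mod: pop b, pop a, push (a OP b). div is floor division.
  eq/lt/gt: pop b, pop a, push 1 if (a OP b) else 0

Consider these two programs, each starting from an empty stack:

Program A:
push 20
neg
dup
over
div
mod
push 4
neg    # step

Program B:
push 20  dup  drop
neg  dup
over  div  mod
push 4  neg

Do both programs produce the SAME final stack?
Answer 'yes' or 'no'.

Program A trace:
  After 'push 20': [20]
  After 'neg': [-20]
  After 'dup': [-20, -20]
  After 'over': [-20, -20, -20]
  After 'div': [-20, 1]
  After 'mod': [0]
  After 'push 4': [0, 4]
  After 'neg': [0, -4]
Program A final stack: [0, -4]

Program B trace:
  After 'push 20': [20]
  After 'dup': [20, 20]
  After 'drop': [20]
  After 'neg': [-20]
  After 'dup': [-20, -20]
  After 'over': [-20, -20, -20]
  After 'div': [-20, 1]
  After 'mod': [0]
  After 'push 4': [0, 4]
  After 'neg': [0, -4]
Program B final stack: [0, -4]
Same: yes

Answer: yes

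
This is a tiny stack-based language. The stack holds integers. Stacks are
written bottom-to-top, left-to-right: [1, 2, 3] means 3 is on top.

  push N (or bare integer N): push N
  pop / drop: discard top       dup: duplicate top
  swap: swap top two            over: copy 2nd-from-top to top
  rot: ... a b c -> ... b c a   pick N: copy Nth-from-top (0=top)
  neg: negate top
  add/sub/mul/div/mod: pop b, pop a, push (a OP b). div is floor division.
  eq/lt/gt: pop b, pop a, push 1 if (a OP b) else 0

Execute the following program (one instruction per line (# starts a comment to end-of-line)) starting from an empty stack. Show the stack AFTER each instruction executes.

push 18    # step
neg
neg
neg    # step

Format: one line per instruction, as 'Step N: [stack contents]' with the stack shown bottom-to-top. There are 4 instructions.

Step 1: [18]
Step 2: [-18]
Step 3: [18]
Step 4: [-18]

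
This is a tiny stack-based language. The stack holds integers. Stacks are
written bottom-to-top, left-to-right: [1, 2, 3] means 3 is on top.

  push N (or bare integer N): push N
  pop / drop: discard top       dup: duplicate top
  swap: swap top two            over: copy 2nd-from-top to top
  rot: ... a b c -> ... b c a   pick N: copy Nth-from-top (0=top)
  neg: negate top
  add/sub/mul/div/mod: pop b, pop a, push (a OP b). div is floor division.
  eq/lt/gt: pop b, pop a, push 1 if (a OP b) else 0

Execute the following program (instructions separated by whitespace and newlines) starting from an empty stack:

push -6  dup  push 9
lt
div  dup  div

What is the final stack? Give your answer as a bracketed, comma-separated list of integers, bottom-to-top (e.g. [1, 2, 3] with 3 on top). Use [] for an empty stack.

After 'push -6': [-6]
After 'dup': [-6, -6]
After 'push 9': [-6, -6, 9]
After 'lt': [-6, 1]
After 'div': [-6]
After 'dup': [-6, -6]
After 'div': [1]

Answer: [1]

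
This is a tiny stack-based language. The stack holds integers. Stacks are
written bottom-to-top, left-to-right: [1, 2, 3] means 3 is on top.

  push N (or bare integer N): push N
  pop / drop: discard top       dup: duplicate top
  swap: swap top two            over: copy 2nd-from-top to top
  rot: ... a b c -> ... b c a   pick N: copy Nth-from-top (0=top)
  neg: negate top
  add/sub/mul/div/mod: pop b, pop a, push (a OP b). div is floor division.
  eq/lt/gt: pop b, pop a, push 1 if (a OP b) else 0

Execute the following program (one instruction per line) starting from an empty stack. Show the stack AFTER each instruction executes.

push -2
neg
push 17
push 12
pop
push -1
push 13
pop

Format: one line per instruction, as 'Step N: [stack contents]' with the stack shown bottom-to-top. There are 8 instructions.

Step 1: [-2]
Step 2: [2]
Step 3: [2, 17]
Step 4: [2, 17, 12]
Step 5: [2, 17]
Step 6: [2, 17, -1]
Step 7: [2, 17, -1, 13]
Step 8: [2, 17, -1]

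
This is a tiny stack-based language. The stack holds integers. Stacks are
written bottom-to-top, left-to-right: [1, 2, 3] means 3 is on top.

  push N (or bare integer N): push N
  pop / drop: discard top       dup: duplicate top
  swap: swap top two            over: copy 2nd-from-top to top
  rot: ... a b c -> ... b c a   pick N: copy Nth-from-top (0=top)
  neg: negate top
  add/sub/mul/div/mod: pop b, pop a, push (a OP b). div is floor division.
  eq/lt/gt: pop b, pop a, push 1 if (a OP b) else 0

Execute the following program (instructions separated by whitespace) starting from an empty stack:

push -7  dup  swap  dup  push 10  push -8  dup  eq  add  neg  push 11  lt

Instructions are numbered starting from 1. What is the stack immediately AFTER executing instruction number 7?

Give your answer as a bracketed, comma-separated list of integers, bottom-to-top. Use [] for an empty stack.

Answer: [-7, -7, -7, 10, -8, -8]

Derivation:
Step 1 ('push -7'): [-7]
Step 2 ('dup'): [-7, -7]
Step 3 ('swap'): [-7, -7]
Step 4 ('dup'): [-7, -7, -7]
Step 5 ('push 10'): [-7, -7, -7, 10]
Step 6 ('push -8'): [-7, -7, -7, 10, -8]
Step 7 ('dup'): [-7, -7, -7, 10, -8, -8]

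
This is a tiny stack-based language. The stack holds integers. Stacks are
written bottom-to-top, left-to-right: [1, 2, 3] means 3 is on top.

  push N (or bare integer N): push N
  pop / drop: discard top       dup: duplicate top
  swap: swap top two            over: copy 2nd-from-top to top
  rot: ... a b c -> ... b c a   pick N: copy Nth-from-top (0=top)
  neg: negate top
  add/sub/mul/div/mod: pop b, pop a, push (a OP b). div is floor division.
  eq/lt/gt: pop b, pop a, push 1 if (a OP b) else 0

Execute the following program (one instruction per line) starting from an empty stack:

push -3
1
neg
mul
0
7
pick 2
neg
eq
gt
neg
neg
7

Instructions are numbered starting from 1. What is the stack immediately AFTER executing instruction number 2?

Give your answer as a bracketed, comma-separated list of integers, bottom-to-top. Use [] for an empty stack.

Answer: [-3, 1]

Derivation:
Step 1 ('push -3'): [-3]
Step 2 ('1'): [-3, 1]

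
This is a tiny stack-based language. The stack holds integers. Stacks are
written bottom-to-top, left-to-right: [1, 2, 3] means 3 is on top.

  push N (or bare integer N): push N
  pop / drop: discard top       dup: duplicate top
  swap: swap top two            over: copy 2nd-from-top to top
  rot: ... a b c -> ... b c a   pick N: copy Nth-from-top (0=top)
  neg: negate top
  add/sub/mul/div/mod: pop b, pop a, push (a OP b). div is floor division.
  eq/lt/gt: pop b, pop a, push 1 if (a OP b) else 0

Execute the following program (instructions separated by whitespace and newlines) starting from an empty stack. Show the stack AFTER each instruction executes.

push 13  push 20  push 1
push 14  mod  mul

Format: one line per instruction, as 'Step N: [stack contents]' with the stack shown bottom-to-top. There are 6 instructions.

Step 1: [13]
Step 2: [13, 20]
Step 3: [13, 20, 1]
Step 4: [13, 20, 1, 14]
Step 5: [13, 20, 1]
Step 6: [13, 20]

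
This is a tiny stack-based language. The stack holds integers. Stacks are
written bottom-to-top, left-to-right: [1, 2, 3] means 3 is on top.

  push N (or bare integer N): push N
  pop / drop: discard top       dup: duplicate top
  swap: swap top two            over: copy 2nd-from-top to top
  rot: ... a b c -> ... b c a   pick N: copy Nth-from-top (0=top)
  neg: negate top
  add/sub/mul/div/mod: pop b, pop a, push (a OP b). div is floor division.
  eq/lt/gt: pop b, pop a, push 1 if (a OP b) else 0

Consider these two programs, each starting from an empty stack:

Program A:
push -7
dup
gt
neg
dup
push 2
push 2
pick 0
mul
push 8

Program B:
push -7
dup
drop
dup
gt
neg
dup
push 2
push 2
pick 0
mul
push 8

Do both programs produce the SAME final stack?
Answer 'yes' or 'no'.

Answer: yes

Derivation:
Program A trace:
  After 'push -7': [-7]
  After 'dup': [-7, -7]
  After 'gt': [0]
  After 'neg': [0]
  After 'dup': [0, 0]
  After 'push 2': [0, 0, 2]
  After 'push 2': [0, 0, 2, 2]
  After 'pick 0': [0, 0, 2, 2, 2]
  After 'mul': [0, 0, 2, 4]
  After 'push 8': [0, 0, 2, 4, 8]
Program A final stack: [0, 0, 2, 4, 8]

Program B trace:
  After 'push -7': [-7]
  After 'dup': [-7, -7]
  After 'drop': [-7]
  After 'dup': [-7, -7]
  After 'gt': [0]
  After 'neg': [0]
  After 'dup': [0, 0]
  After 'push 2': [0, 0, 2]
  After 'push 2': [0, 0, 2, 2]
  After 'pick 0': [0, 0, 2, 2, 2]
  After 'mul': [0, 0, 2, 4]
  After 'push 8': [0, 0, 2, 4, 8]
Program B final stack: [0, 0, 2, 4, 8]
Same: yes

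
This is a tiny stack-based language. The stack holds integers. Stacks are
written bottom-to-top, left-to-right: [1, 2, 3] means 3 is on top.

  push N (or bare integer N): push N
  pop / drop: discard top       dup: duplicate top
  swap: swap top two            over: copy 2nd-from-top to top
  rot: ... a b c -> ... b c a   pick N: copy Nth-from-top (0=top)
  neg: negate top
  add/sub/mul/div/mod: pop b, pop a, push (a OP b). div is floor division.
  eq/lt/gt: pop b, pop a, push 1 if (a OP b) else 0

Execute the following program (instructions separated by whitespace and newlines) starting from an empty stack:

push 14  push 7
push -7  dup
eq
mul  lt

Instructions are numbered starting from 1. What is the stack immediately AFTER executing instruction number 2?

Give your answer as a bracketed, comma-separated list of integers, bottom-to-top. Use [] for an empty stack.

Step 1 ('push 14'): [14]
Step 2 ('push 7'): [14, 7]

Answer: [14, 7]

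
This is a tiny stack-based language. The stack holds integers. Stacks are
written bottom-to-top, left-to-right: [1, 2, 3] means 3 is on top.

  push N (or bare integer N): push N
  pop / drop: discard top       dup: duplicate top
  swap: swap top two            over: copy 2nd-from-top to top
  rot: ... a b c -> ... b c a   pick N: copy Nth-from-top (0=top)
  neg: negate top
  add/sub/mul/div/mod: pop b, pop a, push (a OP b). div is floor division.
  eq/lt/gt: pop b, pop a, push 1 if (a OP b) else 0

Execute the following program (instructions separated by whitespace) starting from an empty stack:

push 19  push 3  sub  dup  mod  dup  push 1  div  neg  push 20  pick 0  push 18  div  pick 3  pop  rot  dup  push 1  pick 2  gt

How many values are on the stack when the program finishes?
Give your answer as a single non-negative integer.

After 'push 19': stack = [19] (depth 1)
After 'push 3': stack = [19, 3] (depth 2)
After 'sub': stack = [16] (depth 1)
After 'dup': stack = [16, 16] (depth 2)
After 'mod': stack = [0] (depth 1)
After 'dup': stack = [0, 0] (depth 2)
After 'push 1': stack = [0, 0, 1] (depth 3)
After 'div': stack = [0, 0] (depth 2)
After 'neg': stack = [0, 0] (depth 2)
After 'push 20': stack = [0, 0, 20] (depth 3)
After 'pick 0': stack = [0, 0, 20, 20] (depth 4)
After 'push 18': stack = [0, 0, 20, 20, 18] (depth 5)
After 'div': stack = [0, 0, 20, 1] (depth 4)
After 'pick 3': stack = [0, 0, 20, 1, 0] (depth 5)
After 'pop': stack = [0, 0, 20, 1] (depth 4)
After 'rot': stack = [0, 20, 1, 0] (depth 4)
After 'dup': stack = [0, 20, 1, 0, 0] (depth 5)
After 'push 1': stack = [0, 20, 1, 0, 0, 1] (depth 6)
After 'pick 2': stack = [0, 20, 1, 0, 0, 1, 0] (depth 7)
After 'gt': stack = [0, 20, 1, 0, 0, 1] (depth 6)

Answer: 6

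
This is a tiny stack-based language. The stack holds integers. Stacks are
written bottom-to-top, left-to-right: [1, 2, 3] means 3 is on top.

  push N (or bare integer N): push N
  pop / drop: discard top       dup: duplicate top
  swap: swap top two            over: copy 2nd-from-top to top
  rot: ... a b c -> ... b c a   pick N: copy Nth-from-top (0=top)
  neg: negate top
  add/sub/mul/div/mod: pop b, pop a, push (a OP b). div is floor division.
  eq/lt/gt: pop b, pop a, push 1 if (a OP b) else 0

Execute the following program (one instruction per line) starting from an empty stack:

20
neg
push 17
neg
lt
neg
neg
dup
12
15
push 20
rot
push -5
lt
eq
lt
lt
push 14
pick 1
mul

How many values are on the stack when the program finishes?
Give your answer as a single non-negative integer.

After 'push 20': stack = [20] (depth 1)
After 'neg': stack = [-20] (depth 1)
After 'push 17': stack = [-20, 17] (depth 2)
After 'neg': stack = [-20, -17] (depth 2)
After 'lt': stack = [1] (depth 1)
After 'neg': stack = [-1] (depth 1)
After 'neg': stack = [1] (depth 1)
After 'dup': stack = [1, 1] (depth 2)
After 'push 12': stack = [1, 1, 12] (depth 3)
After 'push 15': stack = [1, 1, 12, 15] (depth 4)
After 'push 20': stack = [1, 1, 12, 15, 20] (depth 5)
After 'rot': stack = [1, 1, 15, 20, 12] (depth 5)
After 'push -5': stack = [1, 1, 15, 20, 12, -5] (depth 6)
After 'lt': stack = [1, 1, 15, 20, 0] (depth 5)
After 'eq': stack = [1, 1, 15, 0] (depth 4)
After 'lt': stack = [1, 1, 0] (depth 3)
After 'lt': stack = [1, 0] (depth 2)
After 'push 14': stack = [1, 0, 14] (depth 3)
After 'pick 1': stack = [1, 0, 14, 0] (depth 4)
After 'mul': stack = [1, 0, 0] (depth 3)

Answer: 3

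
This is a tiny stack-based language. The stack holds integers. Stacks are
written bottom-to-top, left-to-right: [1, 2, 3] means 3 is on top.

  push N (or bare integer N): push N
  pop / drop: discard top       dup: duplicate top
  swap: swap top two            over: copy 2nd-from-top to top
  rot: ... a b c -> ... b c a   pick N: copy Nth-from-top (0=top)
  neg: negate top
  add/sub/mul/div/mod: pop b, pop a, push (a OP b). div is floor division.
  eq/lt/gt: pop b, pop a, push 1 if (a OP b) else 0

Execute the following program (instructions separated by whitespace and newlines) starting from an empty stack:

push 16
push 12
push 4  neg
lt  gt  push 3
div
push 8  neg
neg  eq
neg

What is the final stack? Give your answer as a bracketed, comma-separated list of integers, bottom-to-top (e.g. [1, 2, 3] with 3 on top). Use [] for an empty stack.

After 'push 16': [16]
After 'push 12': [16, 12]
After 'push 4': [16, 12, 4]
After 'neg': [16, 12, -4]
After 'lt': [16, 0]
After 'gt': [1]
After 'push 3': [1, 3]
After 'div': [0]
After 'push 8': [0, 8]
After 'neg': [0, -8]
After 'neg': [0, 8]
After 'eq': [0]
After 'neg': [0]

Answer: [0]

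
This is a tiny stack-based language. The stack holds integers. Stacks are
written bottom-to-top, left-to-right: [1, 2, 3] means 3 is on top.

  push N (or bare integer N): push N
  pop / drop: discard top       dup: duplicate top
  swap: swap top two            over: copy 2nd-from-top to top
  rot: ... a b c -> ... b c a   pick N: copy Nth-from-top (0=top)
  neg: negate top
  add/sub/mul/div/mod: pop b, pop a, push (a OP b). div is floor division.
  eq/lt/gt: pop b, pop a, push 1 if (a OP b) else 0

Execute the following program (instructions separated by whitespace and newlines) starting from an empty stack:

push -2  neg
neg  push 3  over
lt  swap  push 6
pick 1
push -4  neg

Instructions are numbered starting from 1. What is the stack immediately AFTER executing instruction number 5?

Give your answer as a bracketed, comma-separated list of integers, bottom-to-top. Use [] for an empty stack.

Step 1 ('push -2'): [-2]
Step 2 ('neg'): [2]
Step 3 ('neg'): [-2]
Step 4 ('push 3'): [-2, 3]
Step 5 ('over'): [-2, 3, -2]

Answer: [-2, 3, -2]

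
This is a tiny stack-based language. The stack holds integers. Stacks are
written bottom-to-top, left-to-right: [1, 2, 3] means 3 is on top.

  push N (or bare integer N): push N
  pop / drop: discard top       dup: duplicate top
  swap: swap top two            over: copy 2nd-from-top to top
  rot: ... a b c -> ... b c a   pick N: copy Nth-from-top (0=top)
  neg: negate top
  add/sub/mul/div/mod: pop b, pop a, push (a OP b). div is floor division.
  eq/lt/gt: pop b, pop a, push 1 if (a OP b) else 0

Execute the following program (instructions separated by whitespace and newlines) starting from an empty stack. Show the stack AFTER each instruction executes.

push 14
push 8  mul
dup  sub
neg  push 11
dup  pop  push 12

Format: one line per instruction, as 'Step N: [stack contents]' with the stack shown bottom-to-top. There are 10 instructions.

Step 1: [14]
Step 2: [14, 8]
Step 3: [112]
Step 4: [112, 112]
Step 5: [0]
Step 6: [0]
Step 7: [0, 11]
Step 8: [0, 11, 11]
Step 9: [0, 11]
Step 10: [0, 11, 12]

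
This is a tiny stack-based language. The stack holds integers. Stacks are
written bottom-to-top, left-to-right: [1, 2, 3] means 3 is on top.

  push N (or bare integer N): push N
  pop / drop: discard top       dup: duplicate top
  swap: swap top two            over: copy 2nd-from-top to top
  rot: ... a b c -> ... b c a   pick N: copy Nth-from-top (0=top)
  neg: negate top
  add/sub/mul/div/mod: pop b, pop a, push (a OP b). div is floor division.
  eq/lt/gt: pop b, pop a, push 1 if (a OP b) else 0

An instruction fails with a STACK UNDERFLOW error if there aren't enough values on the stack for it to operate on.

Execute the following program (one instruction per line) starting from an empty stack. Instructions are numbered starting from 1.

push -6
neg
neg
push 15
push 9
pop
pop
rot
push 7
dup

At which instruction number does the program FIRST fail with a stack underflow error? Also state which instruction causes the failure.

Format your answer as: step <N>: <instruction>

Answer: step 8: rot

Derivation:
Step 1 ('push -6'): stack = [-6], depth = 1
Step 2 ('neg'): stack = [6], depth = 1
Step 3 ('neg'): stack = [-6], depth = 1
Step 4 ('push 15'): stack = [-6, 15], depth = 2
Step 5 ('push 9'): stack = [-6, 15, 9], depth = 3
Step 6 ('pop'): stack = [-6, 15], depth = 2
Step 7 ('pop'): stack = [-6], depth = 1
Step 8 ('rot'): needs 3 value(s) but depth is 1 — STACK UNDERFLOW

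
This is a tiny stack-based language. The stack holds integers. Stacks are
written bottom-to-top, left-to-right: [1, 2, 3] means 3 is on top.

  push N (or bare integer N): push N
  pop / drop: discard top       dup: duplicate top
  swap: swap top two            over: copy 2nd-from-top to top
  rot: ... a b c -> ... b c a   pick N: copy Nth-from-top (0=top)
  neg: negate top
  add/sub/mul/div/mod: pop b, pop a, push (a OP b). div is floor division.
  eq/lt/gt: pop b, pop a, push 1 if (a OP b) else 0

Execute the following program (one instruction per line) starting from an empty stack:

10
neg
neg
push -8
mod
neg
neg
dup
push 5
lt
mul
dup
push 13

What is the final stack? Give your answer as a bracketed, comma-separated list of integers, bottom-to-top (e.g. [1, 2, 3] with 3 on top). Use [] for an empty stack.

After 'push 10': [10]
After 'neg': [-10]
After 'neg': [10]
After 'push -8': [10, -8]
After 'mod': [-6]
After 'neg': [6]
After 'neg': [-6]
After 'dup': [-6, -6]
After 'push 5': [-6, -6, 5]
After 'lt': [-6, 1]
After 'mul': [-6]
After 'dup': [-6, -6]
After 'push 13': [-6, -6, 13]

Answer: [-6, -6, 13]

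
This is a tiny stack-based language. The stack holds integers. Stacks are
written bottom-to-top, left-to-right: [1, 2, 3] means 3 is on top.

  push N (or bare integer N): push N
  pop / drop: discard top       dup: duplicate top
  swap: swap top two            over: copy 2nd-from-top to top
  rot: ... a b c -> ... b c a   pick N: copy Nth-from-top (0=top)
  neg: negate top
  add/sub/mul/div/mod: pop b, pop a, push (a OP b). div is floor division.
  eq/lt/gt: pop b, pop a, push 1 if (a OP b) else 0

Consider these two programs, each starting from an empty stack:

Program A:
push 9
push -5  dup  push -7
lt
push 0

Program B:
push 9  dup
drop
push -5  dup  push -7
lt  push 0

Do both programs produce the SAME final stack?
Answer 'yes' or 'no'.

Program A trace:
  After 'push 9': [9]
  After 'push -5': [9, -5]
  After 'dup': [9, -5, -5]
  After 'push -7': [9, -5, -5, -7]
  After 'lt': [9, -5, 0]
  After 'push 0': [9, -5, 0, 0]
Program A final stack: [9, -5, 0, 0]

Program B trace:
  After 'push 9': [9]
  After 'dup': [9, 9]
  After 'drop': [9]
  After 'push -5': [9, -5]
  After 'dup': [9, -5, -5]
  After 'push -7': [9, -5, -5, -7]
  After 'lt': [9, -5, 0]
  After 'push 0': [9, -5, 0, 0]
Program B final stack: [9, -5, 0, 0]
Same: yes

Answer: yes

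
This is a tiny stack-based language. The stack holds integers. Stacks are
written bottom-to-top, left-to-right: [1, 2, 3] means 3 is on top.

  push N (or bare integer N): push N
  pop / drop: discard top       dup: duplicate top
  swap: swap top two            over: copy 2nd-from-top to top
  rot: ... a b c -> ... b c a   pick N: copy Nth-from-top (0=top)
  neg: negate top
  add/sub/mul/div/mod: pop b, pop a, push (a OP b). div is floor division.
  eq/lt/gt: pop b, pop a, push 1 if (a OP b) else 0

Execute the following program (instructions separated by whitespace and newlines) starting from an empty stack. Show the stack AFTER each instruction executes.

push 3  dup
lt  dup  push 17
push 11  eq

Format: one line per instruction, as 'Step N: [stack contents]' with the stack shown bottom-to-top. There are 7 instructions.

Step 1: [3]
Step 2: [3, 3]
Step 3: [0]
Step 4: [0, 0]
Step 5: [0, 0, 17]
Step 6: [0, 0, 17, 11]
Step 7: [0, 0, 0]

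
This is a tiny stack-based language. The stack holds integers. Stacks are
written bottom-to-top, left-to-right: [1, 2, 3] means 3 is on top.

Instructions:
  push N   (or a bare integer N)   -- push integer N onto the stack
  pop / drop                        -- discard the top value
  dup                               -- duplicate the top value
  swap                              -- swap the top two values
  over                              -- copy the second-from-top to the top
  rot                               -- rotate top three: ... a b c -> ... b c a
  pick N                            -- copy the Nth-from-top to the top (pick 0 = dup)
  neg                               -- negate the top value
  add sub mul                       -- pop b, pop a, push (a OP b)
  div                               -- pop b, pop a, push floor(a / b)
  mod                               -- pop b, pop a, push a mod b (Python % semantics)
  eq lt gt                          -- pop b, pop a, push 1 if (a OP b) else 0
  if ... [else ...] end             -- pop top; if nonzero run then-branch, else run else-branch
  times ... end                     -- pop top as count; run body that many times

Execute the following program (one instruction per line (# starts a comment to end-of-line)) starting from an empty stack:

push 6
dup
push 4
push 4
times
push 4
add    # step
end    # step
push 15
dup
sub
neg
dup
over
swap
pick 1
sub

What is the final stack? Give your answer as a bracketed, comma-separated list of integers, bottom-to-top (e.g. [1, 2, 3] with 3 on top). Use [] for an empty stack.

After 'push 6': [6]
After 'dup': [6, 6]
After 'push 4': [6, 6, 4]
After 'push 4': [6, 6, 4, 4]
After 'times': [6, 6, 4]
After 'push 4': [6, 6, 4, 4]
After 'add': [6, 6, 8]
After 'push 4': [6, 6, 8, 4]
After 'add': [6, 6, 12]
After 'push 4': [6, 6, 12, 4]
After 'add': [6, 6, 16]
After 'push 4': [6, 6, 16, 4]
After 'add': [6, 6, 20]
After 'push 15': [6, 6, 20, 15]
After 'dup': [6, 6, 20, 15, 15]
After 'sub': [6, 6, 20, 0]
After 'neg': [6, 6, 20, 0]
After 'dup': [6, 6, 20, 0, 0]
After 'over': [6, 6, 20, 0, 0, 0]
After 'swap': [6, 6, 20, 0, 0, 0]
After 'pick 1': [6, 6, 20, 0, 0, 0, 0]
After 'sub': [6, 6, 20, 0, 0, 0]

Answer: [6, 6, 20, 0, 0, 0]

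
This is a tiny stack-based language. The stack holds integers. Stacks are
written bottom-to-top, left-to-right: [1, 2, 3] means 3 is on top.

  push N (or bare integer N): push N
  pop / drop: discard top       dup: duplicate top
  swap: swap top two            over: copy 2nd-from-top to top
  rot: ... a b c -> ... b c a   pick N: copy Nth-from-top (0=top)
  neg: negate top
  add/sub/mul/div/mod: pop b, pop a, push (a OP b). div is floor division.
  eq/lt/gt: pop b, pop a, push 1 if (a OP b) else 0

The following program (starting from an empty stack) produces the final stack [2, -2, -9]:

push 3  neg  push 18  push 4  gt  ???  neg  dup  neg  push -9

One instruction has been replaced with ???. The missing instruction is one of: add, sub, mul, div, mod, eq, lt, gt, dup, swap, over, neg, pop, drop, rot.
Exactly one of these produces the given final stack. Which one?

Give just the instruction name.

Stack before ???: [-3, 1]
Stack after ???:  [-2]
The instruction that transforms [-3, 1] -> [-2] is: add

Answer: add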